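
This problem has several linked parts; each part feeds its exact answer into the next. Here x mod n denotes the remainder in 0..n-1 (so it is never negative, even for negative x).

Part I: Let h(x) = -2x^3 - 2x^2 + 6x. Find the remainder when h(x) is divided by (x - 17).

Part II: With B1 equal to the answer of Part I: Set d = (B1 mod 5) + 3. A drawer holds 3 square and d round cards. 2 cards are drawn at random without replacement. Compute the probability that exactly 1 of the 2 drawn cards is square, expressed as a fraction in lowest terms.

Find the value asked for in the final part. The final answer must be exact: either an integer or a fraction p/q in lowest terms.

Part I: remainder = value at the root: -2*(17)^3 - 2*(17)^2 + 6*(17)^1 = (-9826) + (-578) + (102) = -10302; answer -10302
Part II: B1 = -10302; d = 6; total draws C(9,2) = 36; favorable C(3,1)*C(6,1) = 18; P = 1/2; answer 1/2

1/2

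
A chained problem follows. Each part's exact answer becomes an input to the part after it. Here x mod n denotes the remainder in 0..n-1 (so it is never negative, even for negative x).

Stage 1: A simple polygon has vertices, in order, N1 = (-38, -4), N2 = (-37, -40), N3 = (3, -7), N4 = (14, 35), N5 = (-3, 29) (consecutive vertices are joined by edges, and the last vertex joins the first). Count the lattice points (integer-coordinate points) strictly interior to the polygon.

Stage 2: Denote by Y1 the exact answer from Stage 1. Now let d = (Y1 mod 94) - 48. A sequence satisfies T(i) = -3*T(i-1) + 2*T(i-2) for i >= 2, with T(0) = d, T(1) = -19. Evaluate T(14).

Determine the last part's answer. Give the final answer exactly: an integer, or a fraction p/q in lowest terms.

-87546455

Stage 1: cross terms: (-38*-40 - -37*-4)=1372, (-37*-7 - 3*-40)=379, (3*35 - 14*-7)=203, (14*29 - -3*35)=511, (-3*-4 - -38*29)=1114; twice the area = |3579| = 3579; area = 3579/2; boundary points = 1 + 1 + 1 + 1 + 1 = 5; strictly interior points = area - boundary/2 + 1 = 1788; answer 1788
Stage 2: Y1 = 1788; d = -46; T(2) = -3*(-19) + 2*(-46) = -35; iterating: T(2)=-35, T(3)=67, T(4)=-271, T(5)=947, T(6)=-3383, T(7)=12043, T(8)=-42895, T(9)=152771, T(10)=-544103, T(11)=1937851, T(12)=-6901759, T(13)=24580979, T(14)=-87546455; answer -87546455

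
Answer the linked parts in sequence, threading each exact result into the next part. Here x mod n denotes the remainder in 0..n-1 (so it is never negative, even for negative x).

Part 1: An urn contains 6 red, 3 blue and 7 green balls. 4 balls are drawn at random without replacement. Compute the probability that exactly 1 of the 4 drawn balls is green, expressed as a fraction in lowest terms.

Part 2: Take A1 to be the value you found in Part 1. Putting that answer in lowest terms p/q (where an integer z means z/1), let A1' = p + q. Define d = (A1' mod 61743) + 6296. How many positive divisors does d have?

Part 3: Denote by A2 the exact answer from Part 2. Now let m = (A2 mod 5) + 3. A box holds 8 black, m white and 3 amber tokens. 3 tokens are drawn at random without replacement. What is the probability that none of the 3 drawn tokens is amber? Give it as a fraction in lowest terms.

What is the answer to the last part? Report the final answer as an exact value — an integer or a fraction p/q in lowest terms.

Part 1: total draws C(16,4) = 1820; favorable C(7,1)*C(9,3) = 588; P = 21/65; answer 21/65
Part 2: A1 = 21/65; threaded value p + q = 86; d = 6382; 6382 = 2 * 3191; number of divisors = (1+1) * (1+1) = 4; answer 4
Part 3: A2 = 4; m = 7; total draws C(18,3) = 816; favorable C(15,3) = 455; P = 455/816; answer 455/816

455/816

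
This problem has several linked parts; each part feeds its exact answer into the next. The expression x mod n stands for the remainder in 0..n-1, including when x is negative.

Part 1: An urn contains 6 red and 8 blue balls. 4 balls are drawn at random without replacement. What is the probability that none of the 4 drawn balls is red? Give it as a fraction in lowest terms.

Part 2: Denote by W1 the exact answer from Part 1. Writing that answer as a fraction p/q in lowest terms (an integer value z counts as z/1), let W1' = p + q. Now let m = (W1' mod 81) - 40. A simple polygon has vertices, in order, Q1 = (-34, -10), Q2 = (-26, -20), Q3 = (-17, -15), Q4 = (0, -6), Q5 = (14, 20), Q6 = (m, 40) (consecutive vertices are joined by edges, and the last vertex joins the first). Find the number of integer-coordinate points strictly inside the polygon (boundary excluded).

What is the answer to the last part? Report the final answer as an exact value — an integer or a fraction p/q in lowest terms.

Part 1: total draws C(14,4) = 1001; favorable C(8,4) = 70; P = 10/143; answer 10/143
Part 2: W1 = 10/143; threaded value p + q = 153; m = 32; cross terms: (-34*-20 - -26*-10)=420, (-26*-15 - -17*-20)=50, (-17*-6 - 0*-15)=102, (0*20 - 14*-6)=84, (14*40 - 32*20)=-80, (32*-10 - -34*40)=1040; twice the area = |1616| = 1616; area = 808; boundary points = 2 + 1 + 1 + 2 + 2 + 2 = 10; strictly interior points = area - boundary/2 + 1 = 804; answer 804

804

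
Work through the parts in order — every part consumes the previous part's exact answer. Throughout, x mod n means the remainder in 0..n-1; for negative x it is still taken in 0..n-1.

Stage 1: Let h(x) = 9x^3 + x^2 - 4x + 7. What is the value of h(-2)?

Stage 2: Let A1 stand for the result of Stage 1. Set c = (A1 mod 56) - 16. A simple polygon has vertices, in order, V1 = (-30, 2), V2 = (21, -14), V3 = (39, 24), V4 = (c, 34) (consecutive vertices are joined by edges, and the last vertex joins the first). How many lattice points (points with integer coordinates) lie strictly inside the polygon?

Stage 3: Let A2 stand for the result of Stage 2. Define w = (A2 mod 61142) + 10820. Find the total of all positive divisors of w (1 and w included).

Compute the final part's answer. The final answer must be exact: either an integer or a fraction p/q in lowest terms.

Stage 1: 9*(-2)^3 + 1*(-2)^2 - 4*(-2)^1 + 7 = (-72) + (4) + (8) + (7) = -53; answer -53
Stage 2: A1 = -53; c = -13; cross terms: (-30*-14 - 21*2)=378, (21*24 - 39*-14)=1050, (39*34 - -13*24)=1638, (-13*2 - -30*34)=994; twice the area = |4060| = 4060; area = 2030; boundary points = 1 + 2 + 2 + 1 = 6; strictly interior points = area - boundary/2 + 1 = 2028; answer 2028
Stage 3: A2 = 2028; w = 12848; 12848 = 2^4 * 11 * 73; sigma = (1 + 2 + 4 + 8 + 16) * (1 + 11) * (1 + 73) = 31 * 12 * 74 = 27528; answer 27528

27528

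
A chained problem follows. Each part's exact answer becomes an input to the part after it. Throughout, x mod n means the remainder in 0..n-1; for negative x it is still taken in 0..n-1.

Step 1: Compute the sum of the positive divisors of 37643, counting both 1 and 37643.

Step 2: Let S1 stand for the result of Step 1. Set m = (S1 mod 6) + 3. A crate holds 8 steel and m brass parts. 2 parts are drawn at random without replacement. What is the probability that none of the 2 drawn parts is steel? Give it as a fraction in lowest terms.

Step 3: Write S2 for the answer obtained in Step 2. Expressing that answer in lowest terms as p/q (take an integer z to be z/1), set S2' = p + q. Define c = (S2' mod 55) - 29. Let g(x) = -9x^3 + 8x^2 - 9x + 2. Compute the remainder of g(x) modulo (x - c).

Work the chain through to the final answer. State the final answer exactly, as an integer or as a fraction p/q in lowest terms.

Step 1: 37643 is prime, so its only divisors are 1 and 37643; sigma = 1 + 37643 = 37644; answer 37644
Step 2: S1 = 37644; m = 3; total draws C(11,2) = 55; favorable C(3,2) = 3; P = 3/55; answer 3/55
Step 3: S2 = 3/55; threaded value p + q = 58; c = -26; remainder = value at the root: -9*(-26)^3 + 8*(-26)^2 - 9*(-26)^1 + 2 = (158184) + (5408) + (234) + (2) = 163828; answer 163828

163828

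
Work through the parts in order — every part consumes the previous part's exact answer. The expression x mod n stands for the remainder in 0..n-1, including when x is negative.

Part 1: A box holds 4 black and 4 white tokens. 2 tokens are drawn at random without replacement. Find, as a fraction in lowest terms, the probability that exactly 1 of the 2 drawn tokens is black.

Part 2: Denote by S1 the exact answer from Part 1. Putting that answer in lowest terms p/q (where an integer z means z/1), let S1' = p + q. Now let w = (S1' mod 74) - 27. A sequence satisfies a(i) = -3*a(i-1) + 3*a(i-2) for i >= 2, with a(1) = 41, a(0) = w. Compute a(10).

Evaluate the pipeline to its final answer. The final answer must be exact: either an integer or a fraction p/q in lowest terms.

Part 1: total draws C(8,2) = 28; favorable C(4,1)*C(4,1) = 16; P = 4/7; answer 4/7
Part 2: S1 = 4/7; threaded value p + q = 11; w = -16; a(2) = -3*(41) + 3*(-16) = -171; iterating: a(2)=-171, a(3)=636, a(4)=-2421, a(5)=9171, a(6)=-34776, a(7)=131841, a(8)=-499851, a(9)=1895076, a(10)=-7184781; answer -7184781

-7184781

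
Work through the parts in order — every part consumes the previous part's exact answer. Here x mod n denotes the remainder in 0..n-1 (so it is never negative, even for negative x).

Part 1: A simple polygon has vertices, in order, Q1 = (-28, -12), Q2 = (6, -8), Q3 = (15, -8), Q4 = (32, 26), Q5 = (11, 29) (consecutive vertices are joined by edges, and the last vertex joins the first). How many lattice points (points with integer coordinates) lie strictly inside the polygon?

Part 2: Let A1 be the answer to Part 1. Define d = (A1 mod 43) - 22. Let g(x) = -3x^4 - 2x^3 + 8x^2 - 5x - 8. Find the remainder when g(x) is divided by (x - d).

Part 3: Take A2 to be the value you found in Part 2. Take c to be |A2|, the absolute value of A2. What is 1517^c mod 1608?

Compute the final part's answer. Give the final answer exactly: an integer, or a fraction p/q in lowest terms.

Part 1: cross terms: (-28*-8 - 6*-12)=296, (6*-8 - 15*-8)=72, (15*26 - 32*-8)=646, (32*29 - 11*26)=642, (11*-12 - -28*29)=680; twice the area = |2336| = 2336; area = 1168; boundary points = 2 + 9 + 17 + 3 + 1 = 32; strictly interior points = area - boundary/2 + 1 = 1153; answer 1153
Part 2: A1 = 1153; d = 13; remainder = value at the root: -3*(13)^4 - 2*(13)^3 + 8*(13)^2 - 5*(13)^1 - 8 = (-85683) + (-4394) + (1352) + (-65) + (-8) = -88798; answer -88798
Part 3: A2 = -88798; c = 88798; squarings mod 1608: 1517^1=1517, 1517^2=241, 1517^4=193, 1517^8=265, 1517^16=1081, 1517^32=1153, 1517^64=1201, 1517^128=25, 1517^256=625, 1517^512=1489, 1517^1024=1297, 1517^2048=241, 1517^4096=193, 1517^8192=265, 1517^16384=1081, 1517^32768=1153, 1517^65536=1201; 1517^88798 = 1517^2 * 1517^4 * 1517^8 * 1517^16 * 1517^64 * 1517^128 * 1517^512 * 1517^2048 * 1517^4096 * 1517^16384 * 1517^65536 = 1489 (mod 1608); answer 1489

1489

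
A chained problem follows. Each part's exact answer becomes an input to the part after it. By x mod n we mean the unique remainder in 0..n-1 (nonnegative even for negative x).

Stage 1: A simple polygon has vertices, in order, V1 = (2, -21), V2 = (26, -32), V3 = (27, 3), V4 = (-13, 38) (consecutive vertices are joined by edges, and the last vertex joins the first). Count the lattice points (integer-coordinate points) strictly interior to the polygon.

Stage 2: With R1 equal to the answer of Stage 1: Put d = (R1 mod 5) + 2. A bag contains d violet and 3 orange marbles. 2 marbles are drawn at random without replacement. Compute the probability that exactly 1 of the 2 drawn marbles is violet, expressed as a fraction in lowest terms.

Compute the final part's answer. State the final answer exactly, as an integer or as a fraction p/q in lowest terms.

Stage 1: cross terms: (2*-32 - 26*-21)=482, (26*3 - 27*-32)=942, (27*38 - -13*3)=1065, (-13*-21 - 2*38)=197; twice the area = |2686| = 2686; area = 1343; boundary points = 1 + 1 + 5 + 1 = 8; strictly interior points = area - boundary/2 + 1 = 1340; answer 1340
Stage 2: R1 = 1340; d = 2; total draws C(5,2) = 10; favorable C(2,1)*C(3,1) = 6; P = 3/5; answer 3/5

3/5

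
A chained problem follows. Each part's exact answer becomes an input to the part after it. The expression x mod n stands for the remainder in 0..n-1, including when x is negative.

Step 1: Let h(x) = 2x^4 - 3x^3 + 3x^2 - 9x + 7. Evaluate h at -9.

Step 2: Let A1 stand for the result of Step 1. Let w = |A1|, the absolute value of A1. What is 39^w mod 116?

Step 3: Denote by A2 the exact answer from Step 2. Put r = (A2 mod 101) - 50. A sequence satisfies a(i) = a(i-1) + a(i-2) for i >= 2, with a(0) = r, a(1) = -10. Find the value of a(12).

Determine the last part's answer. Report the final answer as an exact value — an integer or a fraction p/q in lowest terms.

-1885

Step 1: 2*(-9)^4 - 3*(-9)^3 + 3*(-9)^2 - 9*(-9)^1 + 7 = (13122) + (2187) + (243) + (81) + (7) = 15640; answer 15640
Step 2: A1 = 15640; w = 15640; squarings mod 116: 39^1=39, 39^2=13, 39^4=53, 39^8=25, 39^16=45, 39^32=53, 39^64=25, 39^128=45, 39^256=53, 39^512=25, 39^1024=45, 39^2048=53, 39^4096=25, 39^8192=45; 39^15640 = 39^8 * 39^16 * 39^256 * 39^1024 * 39^2048 * 39^4096 * 39^8192 = 45 (mod 116); answer 45
Step 3: A2 = 45; r = -5; a(2) = 1*(-10) + 1*(-5) = -15; iterating: a(2)=-15, a(3)=-25, a(4)=-40, a(5)=-65, a(6)=-105, a(7)=-170, a(8)=-275, a(9)=-445, a(10)=-720, a(11)=-1165, a(12)=-1885; answer -1885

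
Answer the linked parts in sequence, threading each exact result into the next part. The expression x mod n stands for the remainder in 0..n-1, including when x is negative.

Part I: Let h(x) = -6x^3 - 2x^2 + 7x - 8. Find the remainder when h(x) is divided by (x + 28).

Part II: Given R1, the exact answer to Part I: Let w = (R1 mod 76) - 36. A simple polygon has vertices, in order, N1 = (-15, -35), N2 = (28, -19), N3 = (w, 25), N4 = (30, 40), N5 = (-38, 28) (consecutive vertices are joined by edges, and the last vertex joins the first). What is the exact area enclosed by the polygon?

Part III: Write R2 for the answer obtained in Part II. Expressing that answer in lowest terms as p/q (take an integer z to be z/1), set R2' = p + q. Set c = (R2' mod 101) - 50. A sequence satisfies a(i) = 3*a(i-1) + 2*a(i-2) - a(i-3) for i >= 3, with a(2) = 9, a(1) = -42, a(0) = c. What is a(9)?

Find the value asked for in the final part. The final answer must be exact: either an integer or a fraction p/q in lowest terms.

-54357

Part I: remainder = value at the root: -6*(-28)^3 - 2*(-28)^2 + 7*(-28)^1 - 8 = (131712) + (-1568) + (-196) + (-8) = 129940; answer 129940
Part II: R1 = 129940; w = 20; cross terms: (-15*-19 - 28*-35)=1265, (28*25 - 20*-19)=1080, (20*40 - 30*25)=50, (30*28 - -38*40)=2360, (-38*-35 - -15*28)=1750; twice the area = |6505| = 6505; area = 6505/2; answer 6505/2
Part III: R2 = 6505/2; threaded value p + q = 6507; c = -7; a(3) = 3*(9) + 2*(-42) - 1*(-7) = -50; iterating: a(3)=-50, a(4)=-90, a(5)=-379, a(6)=-1267, a(7)=-4469, a(8)=-15562, a(9)=-54357; answer -54357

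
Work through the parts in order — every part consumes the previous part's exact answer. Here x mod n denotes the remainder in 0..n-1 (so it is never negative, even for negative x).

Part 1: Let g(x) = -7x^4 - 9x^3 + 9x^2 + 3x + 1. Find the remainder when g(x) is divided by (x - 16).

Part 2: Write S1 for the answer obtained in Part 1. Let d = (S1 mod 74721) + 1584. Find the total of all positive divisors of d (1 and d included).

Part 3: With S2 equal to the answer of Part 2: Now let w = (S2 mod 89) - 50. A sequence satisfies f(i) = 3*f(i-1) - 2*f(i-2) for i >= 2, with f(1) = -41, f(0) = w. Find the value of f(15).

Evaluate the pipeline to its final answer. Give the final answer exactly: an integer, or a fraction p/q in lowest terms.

Part 1: remainder = value at the root: -7*(16)^4 - 9*(16)^3 + 9*(16)^2 + 3*(16)^1 + 1 = (-458752) + (-36864) + (2304) + (48) + (1) = -493263; answer -493263
Part 2: S1 = -493263; d = 31368; 31368 = 2^3 * 3 * 1307; sigma = (1 + 2 + 4 + 8) * (1 + 3) * (1 + 1307) = 15 * 4 * 1308 = 78480; answer 78480
Part 3: S2 = 78480; w = 21; f(2) = 3*(-41) - 2*(21) = -165; iterating: f(2)=-165, f(3)=-413, f(4)=-909, f(5)=-1901, f(6)=-3885, f(7)=-7853, f(8)=-15789, f(9)=-31661, f(10)=-63405, f(11)=-126893, f(12)=-253869, f(13)=-507821, f(14)=-1015725, f(15)=-2031533; answer -2031533

-2031533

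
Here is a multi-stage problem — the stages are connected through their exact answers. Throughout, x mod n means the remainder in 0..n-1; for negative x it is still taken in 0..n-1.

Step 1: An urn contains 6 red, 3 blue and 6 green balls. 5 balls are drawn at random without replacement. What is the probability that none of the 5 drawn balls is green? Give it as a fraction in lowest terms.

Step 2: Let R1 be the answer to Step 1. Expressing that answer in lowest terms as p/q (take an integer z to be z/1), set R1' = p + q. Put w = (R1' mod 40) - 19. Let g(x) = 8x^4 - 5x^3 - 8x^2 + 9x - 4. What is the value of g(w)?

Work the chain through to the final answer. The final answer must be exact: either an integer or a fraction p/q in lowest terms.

Step 1: total draws C(15,5) = 3003; favorable C(9,5) = 126; P = 6/143; answer 6/143
Step 2: R1 = 6/143; threaded value p + q = 149; w = 10; 8*(10)^4 - 5*(10)^3 - 8*(10)^2 + 9*(10)^1 - 4 = (80000) + (-5000) + (-800) + (90) + (-4) = 74286; answer 74286

74286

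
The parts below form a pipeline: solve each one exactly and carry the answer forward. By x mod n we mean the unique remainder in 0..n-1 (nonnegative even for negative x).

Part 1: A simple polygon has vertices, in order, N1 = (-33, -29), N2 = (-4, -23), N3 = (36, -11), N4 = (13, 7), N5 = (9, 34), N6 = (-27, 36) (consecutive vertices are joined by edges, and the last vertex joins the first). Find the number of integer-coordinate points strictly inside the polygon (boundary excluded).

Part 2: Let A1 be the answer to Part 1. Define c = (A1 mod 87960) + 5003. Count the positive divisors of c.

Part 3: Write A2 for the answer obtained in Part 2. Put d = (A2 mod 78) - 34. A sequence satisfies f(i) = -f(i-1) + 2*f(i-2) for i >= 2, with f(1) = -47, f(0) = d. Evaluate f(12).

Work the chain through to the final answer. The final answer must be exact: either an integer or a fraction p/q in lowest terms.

Part 1: cross terms: (-33*-23 - -4*-29)=643, (-4*-11 - 36*-23)=872, (36*7 - 13*-11)=395, (13*34 - 9*7)=379, (9*36 - -27*34)=1242, (-27*-29 - -33*36)=1971; twice the area = |5502| = 5502; area = 2751; boundary points = 1 + 4 + 1 + 1 + 2 + 1 = 10; strictly interior points = area - boundary/2 + 1 = 2747; answer 2747
Part 2: A1 = 2747; c = 7750; 7750 = 2 * 5^3 * 31; number of divisors = (1+1) * (3+1) * (1+1) = 16; answer 16
Part 3: A2 = 16; d = -18; f(2) = -1*(-47) + 2*(-18) = 11; iterating: f(2)=11, f(3)=-105, f(4)=127, f(5)=-337, f(6)=591, f(7)=-1265, f(8)=2447, f(9)=-4977, f(10)=9871, f(11)=-19825, f(12)=39567; answer 39567

39567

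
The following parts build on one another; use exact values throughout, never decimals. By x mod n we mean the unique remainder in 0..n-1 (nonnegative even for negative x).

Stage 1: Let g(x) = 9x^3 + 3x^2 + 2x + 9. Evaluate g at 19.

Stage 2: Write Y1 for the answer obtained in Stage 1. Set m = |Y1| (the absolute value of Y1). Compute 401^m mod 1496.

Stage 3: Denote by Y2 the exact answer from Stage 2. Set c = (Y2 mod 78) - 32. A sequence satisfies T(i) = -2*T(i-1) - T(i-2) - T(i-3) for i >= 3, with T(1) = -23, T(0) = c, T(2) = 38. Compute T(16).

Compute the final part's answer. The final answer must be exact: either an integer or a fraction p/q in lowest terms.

Stage 1: 9*(19)^3 + 3*(19)^2 + 2*(19)^1 + 9 = (61731) + (1083) + (38) + (9) = 62861; answer 62861
Stage 2: Y1 = 62861; m = 62861; squarings mod 1496: 401^1=401, 401^2=729, 401^4=361, 401^8=169, 401^16=137, 401^32=817, 401^64=273, 401^128=1225, 401^256=137, 401^512=817, 401^1024=273, 401^2048=1225, 401^4096=137, 401^8192=817, 401^16384=273, 401^32768=1225; 401^62861 = 401^1 * 401^4 * 401^8 * 401^128 * 401^256 * 401^1024 * 401^4096 * 401^8192 * 401^16384 * 401^32768 = 929 (mod 1496); answer 929
Stage 3: Y2 = 929; c = 39; T(3) = -2*(38) - 1*(-23) - 1*(39) = -92; iterating: T(3)=-92, T(4)=169, T(5)=-284, T(6)=491, T(7)=-867, T(8)=1527, T(9)=-2678, T(10)=4696, T(11)=-8241, T(12)=14464, T(13)=-25383, T(14)=44543, T(15)=-78167, T(16)=137174; answer 137174

137174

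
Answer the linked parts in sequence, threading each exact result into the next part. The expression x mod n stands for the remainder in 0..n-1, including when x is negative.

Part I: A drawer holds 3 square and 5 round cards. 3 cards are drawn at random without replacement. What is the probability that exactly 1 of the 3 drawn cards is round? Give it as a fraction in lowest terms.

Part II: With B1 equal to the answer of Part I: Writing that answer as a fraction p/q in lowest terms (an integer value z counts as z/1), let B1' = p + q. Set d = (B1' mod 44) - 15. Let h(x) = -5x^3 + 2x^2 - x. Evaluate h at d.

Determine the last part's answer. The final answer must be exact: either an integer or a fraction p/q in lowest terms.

Part I: total draws C(8,3) = 56; favorable C(5,1)*C(3,2) = 15; P = 15/56; answer 15/56
Part II: B1 = 15/56; threaded value p + q = 71; d = 12; -5*(12)^3 + 2*(12)^2 - 1*(12)^1 = (-8640) + (288) + (-12) = -8364; answer -8364

-8364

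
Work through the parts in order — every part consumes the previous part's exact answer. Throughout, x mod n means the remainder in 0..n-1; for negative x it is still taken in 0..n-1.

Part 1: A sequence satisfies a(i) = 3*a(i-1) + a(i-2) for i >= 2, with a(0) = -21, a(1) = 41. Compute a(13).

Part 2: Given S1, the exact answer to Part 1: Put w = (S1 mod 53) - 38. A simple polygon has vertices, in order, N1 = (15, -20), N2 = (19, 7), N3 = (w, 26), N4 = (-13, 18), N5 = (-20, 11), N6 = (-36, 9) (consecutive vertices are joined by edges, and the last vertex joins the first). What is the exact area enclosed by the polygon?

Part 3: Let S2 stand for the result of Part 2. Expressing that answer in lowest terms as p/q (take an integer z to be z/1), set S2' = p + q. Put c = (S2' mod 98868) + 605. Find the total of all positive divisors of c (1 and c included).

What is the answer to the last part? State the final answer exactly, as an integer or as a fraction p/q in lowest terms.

Part 1: a(2) = 3*(41) + 1*(-21) = 102; iterating: a(2)=102, a(3)=347, a(4)=1143, a(5)=3776, a(6)=12471, a(7)=41189, a(8)=136038, a(9)=449303, a(10)=1483947, a(11)=4901144, a(12)=16187379, a(13)=53463281; answer 53463281
Part 2: S1 = 53463281; w = -30; cross terms: (15*7 - 19*-20)=485, (19*26 - -30*7)=704, (-30*18 - -13*26)=-202, (-13*11 - -20*18)=217, (-20*9 - -36*11)=216, (-36*-20 - 15*9)=585; twice the area = |2005| = 2005; area = 2005/2; answer 2005/2
Part 3: S2 = 2005/2; threaded value p + q = 2007; c = 2612; 2612 = 2^2 * 653; sigma = (1 + 2 + 4) * (1 + 653) = 7 * 654 = 4578; answer 4578

4578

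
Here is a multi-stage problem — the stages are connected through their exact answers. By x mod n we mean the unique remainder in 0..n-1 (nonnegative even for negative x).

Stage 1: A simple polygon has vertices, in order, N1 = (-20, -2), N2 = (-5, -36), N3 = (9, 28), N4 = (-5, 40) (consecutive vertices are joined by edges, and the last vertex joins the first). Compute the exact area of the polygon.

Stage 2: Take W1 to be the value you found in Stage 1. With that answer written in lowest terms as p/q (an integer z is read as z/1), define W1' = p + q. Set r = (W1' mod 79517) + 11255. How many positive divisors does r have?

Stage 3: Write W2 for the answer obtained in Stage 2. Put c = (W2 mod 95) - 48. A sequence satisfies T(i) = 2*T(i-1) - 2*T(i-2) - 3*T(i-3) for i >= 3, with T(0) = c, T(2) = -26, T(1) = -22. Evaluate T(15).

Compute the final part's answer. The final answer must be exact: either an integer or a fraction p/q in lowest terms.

Stage 1: cross terms: (-20*-36 - -5*-2)=710, (-5*28 - 9*-36)=184, (9*40 - -5*28)=500, (-5*-2 - -20*40)=810; twice the area = |2204| = 2204; area = 1102; answer 1102
Stage 2: W1 = 1102; threaded value p + q = 1103; r = 12358; 12358 = 2 * 37 * 167; number of divisors = (1+1) * (1+1) * (1+1) = 8; answer 8
Stage 3: W2 = 8; c = -40; T(3) = 2*(-26) - 2*(-22) - 3*(-40) = 112; iterating: T(3)=112, T(4)=342, T(5)=538, T(6)=56, T(7)=-1990, T(8)=-5706, T(9)=-7600, T(10)=2182, T(11)=36682, T(12)=91800, T(13)=103690, T(14)=-86266, T(15)=-655312; answer -655312

-655312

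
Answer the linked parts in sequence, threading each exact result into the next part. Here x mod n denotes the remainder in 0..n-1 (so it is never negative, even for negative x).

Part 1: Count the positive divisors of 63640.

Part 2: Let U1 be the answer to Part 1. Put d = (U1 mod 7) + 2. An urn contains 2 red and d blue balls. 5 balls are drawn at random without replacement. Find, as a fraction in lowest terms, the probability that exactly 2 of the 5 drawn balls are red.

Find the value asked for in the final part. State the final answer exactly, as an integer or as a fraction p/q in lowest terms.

Part 1: 63640 = 2^3 * 5 * 37 * 43; number of divisors = (3+1) * (1+1) * (1+1) * (1+1) = 32; answer 32
Part 2: U1 = 32; d = 6; total draws C(8,5) = 56; favorable C(2,2)*C(6,3) = 20; P = 5/14; answer 5/14

5/14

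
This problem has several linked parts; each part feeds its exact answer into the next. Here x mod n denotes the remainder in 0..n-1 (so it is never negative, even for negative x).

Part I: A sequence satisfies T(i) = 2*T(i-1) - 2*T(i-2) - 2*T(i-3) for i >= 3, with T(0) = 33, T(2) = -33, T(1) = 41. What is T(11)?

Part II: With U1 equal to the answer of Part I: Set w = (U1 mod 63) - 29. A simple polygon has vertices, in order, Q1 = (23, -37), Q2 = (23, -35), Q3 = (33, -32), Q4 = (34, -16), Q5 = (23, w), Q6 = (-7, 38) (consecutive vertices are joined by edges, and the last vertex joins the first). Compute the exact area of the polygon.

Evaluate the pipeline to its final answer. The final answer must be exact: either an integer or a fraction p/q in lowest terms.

2021/2

Part I: T(3) = 2*(-33) - 2*(41) - 2*(33) = -214; iterating: T(3)=-214, T(4)=-444, T(5)=-394, T(6)=528, T(7)=2732, T(8)=5196, T(9)=3872, T(10)=-8112, T(11)=-34360; answer -34360
Part II: U1 = -34360; w = 9; cross terms: (23*-35 - 23*-37)=46, (23*-32 - 33*-35)=419, (33*-16 - 34*-32)=560, (34*9 - 23*-16)=674, (23*38 - -7*9)=937, (-7*-37 - 23*38)=-615; twice the area = |2021| = 2021; area = 2021/2; answer 2021/2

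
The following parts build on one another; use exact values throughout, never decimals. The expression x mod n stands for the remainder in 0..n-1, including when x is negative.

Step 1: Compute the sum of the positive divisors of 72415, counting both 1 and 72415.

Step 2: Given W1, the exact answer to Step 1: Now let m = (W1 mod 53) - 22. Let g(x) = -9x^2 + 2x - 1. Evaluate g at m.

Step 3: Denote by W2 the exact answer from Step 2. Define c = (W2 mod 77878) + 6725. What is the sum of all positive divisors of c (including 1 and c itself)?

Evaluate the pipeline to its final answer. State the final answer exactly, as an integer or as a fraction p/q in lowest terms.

148212

Step 1: 72415 = 5 * 7 * 2069; sigma = (1 + 5) * (1 + 7) * (1 + 2069) = 6 * 8 * 2070 = 99360; answer 99360
Step 2: W1 = 99360; m = 16; -9*(16)^2 + 2*(16)^1 - 1 = (-2304) + (32) + (-1) = -2273; answer -2273
Step 3: W2 = -2273; c = 82330; 82330 = 2 * 5 * 8233; sigma = (1 + 2) * (1 + 5) * (1 + 8233) = 3 * 6 * 8234 = 148212; answer 148212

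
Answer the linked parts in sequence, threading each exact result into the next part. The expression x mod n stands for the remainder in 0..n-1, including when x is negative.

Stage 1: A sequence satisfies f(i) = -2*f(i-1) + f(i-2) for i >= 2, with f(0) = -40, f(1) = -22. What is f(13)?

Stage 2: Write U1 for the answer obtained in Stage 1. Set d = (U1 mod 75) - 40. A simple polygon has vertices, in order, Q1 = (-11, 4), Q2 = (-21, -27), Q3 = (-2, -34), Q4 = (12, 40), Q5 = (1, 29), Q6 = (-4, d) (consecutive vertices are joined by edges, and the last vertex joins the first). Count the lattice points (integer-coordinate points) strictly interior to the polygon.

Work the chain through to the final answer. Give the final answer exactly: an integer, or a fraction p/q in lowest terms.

986

Stage 1: f(2) = -2*(-22) + 1*(-40) = 4; iterating: f(2)=4, f(3)=-30, f(4)=64, f(5)=-158, f(6)=380, f(7)=-918, f(8)=2216, f(9)=-5350, f(10)=12916, f(11)=-31182, f(12)=75280, f(13)=-181742; answer -181742
Stage 2: U1 = -181742; d = 18; cross terms: (-11*-27 - -21*4)=381, (-21*-34 - -2*-27)=660, (-2*40 - 12*-34)=328, (12*29 - 1*40)=308, (1*18 - -4*29)=134, (-4*4 - -11*18)=182; twice the area = |1993| = 1993; area = 1993/2; boundary points = 1 + 1 + 2 + 11 + 1 + 7 = 23; strictly interior points = area - boundary/2 + 1 = 986; answer 986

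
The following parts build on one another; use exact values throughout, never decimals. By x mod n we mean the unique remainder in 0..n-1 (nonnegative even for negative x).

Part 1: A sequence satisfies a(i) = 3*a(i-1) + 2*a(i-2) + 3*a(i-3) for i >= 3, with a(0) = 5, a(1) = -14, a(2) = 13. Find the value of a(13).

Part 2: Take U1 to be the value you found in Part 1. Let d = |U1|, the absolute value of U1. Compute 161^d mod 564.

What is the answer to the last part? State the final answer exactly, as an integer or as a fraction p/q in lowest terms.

137

Part 1: a(3) = 3*(13) + 2*(-14) + 3*(5) = 26; iterating: a(3)=26, a(4)=62, a(5)=277, a(6)=1033, a(7)=3839, a(8)=14414, a(9)=54019, a(10)=202402, a(11)=758486, a(12)=2842319, a(13)=10651135; answer 10651135
Part 2: U1 = 10651135; d = 10651135; squarings mod 564: 161^1=161, 161^2=541, 161^4=529, 161^8=97, 161^16=385, 161^32=457, 161^64=169, 161^128=361, 161^256=37, 161^512=241, 161^1024=553, 161^2048=121, 161^4096=541, 161^8192=529, 161^16384=97, 161^32768=385, 161^65536=457, 161^131072=169, 161^262144=361, 161^524288=37, 161^1048576=241, 161^2097152=553, 161^4194304=121, 161^8388608=541; 161^10651135 = 161^1 * 161^2 * 161^4 * 161^8 * 161^16 * 161^32 * 161^64 * 161^128 * 161^256 * 161^1024 * 161^32768 * 161^131072 * 161^2097152 * 161^8388608 = 137 (mod 564); answer 137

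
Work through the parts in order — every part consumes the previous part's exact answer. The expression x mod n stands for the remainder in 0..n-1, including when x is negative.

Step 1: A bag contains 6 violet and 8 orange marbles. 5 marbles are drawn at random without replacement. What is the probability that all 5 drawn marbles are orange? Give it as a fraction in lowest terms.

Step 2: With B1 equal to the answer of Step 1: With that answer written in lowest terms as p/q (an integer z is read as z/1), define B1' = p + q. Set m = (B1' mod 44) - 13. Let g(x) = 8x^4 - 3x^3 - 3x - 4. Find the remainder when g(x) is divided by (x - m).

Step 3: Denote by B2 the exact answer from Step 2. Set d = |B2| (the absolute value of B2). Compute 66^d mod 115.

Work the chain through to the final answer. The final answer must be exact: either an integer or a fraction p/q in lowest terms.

Step 1: total draws C(14,5) = 2002; favorable C(8,5) = 56; P = 4/143; answer 4/143
Step 2: B1 = 4/143; threaded value p + q = 147; m = 2; remainder = value at the root: 8*(2)^4 - 3*(2)^3 - 3*(2)^1 - 4 = (128) + (-24) + (-6) + (-4) = 94; answer 94
Step 3: B2 = 94; d = 94; squarings mod 115: 66^1=66, 66^2=101, 66^4=81, 66^8=6, 66^16=36, 66^32=31, 66^64=41; 66^94 = 66^2 * 66^4 * 66^8 * 66^16 * 66^64 = 16 (mod 115); answer 16

16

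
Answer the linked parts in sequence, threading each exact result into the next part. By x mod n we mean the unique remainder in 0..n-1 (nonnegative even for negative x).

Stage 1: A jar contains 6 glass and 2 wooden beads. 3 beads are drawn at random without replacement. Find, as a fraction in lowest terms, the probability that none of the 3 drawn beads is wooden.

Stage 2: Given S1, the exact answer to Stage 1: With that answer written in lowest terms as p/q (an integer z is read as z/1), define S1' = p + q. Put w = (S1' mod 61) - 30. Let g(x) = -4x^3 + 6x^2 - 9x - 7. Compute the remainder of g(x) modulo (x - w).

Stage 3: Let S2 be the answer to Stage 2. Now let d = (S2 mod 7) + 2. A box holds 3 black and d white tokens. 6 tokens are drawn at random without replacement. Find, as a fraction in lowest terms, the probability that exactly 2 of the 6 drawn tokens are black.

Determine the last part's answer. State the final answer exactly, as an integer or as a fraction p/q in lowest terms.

15/28

Stage 1: total draws C(8,3) = 56; favorable C(6,3) = 20; P = 5/14; answer 5/14
Stage 2: S1 = 5/14; threaded value p + q = 19; w = -11; remainder = value at the root: -4*(-11)^3 + 6*(-11)^2 - 9*(-11)^1 - 7 = (5324) + (726) + (99) + (-7) = 6142; answer 6142
Stage 3: S2 = 6142; d = 5; total draws C(8,6) = 28; favorable C(3,2)*C(5,4) = 15; P = 15/28; answer 15/28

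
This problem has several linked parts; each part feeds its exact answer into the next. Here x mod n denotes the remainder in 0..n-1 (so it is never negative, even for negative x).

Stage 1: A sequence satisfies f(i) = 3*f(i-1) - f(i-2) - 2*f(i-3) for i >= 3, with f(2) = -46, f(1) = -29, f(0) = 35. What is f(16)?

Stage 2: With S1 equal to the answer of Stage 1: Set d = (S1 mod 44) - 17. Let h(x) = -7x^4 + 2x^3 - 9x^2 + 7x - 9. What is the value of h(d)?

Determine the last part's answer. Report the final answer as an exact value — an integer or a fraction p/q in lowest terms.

Stage 1: f(3) = 3*(-46) - 1*(-29) - 2*(35) = -179; iterating: f(3)=-179, f(4)=-433, f(5)=-1028, f(6)=-2293, f(7)=-4985, f(8)=-10606, f(9)=-22247, f(10)=-46165, f(11)=-95036, f(12)=-194449, f(13)=-395981, f(14)=-803422, f(15)=-1625387, f(16)=-3280777; answer -3280777
Stage 2: S1 = -3280777; d = 22; -7*(22)^4 + 2*(22)^3 - 9*(22)^2 + 7*(22)^1 - 9 = (-1639792) + (21296) + (-4356) + (154) + (-9) = -1622707; answer -1622707

-1622707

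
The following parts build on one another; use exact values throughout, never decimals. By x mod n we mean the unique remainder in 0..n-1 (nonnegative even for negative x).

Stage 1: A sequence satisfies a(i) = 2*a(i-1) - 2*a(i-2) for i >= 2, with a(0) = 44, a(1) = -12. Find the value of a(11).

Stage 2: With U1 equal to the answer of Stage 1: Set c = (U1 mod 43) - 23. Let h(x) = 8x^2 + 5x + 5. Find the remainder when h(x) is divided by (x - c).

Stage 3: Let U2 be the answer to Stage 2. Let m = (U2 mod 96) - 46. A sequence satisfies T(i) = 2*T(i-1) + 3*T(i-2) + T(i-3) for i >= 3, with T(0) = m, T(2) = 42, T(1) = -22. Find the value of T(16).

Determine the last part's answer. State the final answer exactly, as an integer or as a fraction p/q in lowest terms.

Stage 1: a(2) = 2*(-12) - 2*(44) = -112; iterating: a(2)=-112, a(3)=-200, a(4)=-176, a(5)=48, a(6)=448, a(7)=800, a(8)=704, a(9)=-192, a(10)=-1792, a(11)=-3200; answer -3200
Stage 2: U1 = -3200; c = 2; remainder = value at the root: 8*(2)^2 + 5*(2)^1 + 5 = (32) + (10) + (5) = 47; answer 47
Stage 3: U2 = 47; m = 1; T(3) = 2*(42) + 3*(-22) + 1*(1) = 19; iterating: T(3)=19, T(4)=142, T(5)=383, T(6)=1211, T(7)=3713, T(8)=11442, T(9)=35234, T(10)=108507, T(11)=334158, T(12)=1029071, T(13)=3169123, T(14)=9759617, T(15)=30055674, T(16)=92559322; answer 92559322

92559322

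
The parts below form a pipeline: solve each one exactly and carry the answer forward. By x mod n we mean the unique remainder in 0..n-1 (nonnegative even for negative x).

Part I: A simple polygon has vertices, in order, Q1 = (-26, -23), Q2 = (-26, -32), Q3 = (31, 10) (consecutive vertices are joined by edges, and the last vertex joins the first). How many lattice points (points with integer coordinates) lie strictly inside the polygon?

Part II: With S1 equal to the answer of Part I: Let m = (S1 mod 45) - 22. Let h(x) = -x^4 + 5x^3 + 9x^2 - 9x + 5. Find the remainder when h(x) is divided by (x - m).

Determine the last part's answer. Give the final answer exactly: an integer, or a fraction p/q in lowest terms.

Part I: cross terms: (-26*-32 - -26*-23)=234, (-26*10 - 31*-32)=732, (31*-23 - -26*10)=-453; twice the area = |513| = 513; area = 513/2; boundary points = 9 + 3 + 3 = 15; strictly interior points = area - boundary/2 + 1 = 250; answer 250
Part II: S1 = 250; m = 3; remainder = value at the root: -1*(3)^4 + 5*(3)^3 + 9*(3)^2 - 9*(3)^1 + 5 = (-81) + (135) + (81) + (-27) + (5) = 113; answer 113

113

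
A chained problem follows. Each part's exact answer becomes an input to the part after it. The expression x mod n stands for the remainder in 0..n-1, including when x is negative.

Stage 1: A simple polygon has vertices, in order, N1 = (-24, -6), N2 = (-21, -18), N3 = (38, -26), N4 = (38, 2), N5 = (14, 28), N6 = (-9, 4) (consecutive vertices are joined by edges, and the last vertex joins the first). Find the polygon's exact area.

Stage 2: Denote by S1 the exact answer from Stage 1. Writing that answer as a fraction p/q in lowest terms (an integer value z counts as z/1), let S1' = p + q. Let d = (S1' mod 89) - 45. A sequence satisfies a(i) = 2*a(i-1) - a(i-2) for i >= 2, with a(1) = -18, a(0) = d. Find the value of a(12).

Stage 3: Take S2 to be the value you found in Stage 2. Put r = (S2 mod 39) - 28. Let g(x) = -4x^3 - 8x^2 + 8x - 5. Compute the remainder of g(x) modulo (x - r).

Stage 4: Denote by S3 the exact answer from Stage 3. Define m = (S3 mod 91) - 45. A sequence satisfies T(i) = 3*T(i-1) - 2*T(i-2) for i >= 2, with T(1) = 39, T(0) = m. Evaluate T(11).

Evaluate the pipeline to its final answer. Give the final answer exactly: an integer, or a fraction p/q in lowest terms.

Stage 1: cross terms: (-24*-18 - -21*-6)=306, (-21*-26 - 38*-18)=1230, (38*2 - 38*-26)=1064, (38*28 - 14*2)=1036, (14*4 - -9*28)=308, (-9*-6 - -24*4)=150; twice the area = |4094| = 4094; area = 2047; answer 2047
Stage 2: S1 = 2047; threaded value p + q = 2048; d = -44; a(2) = 2*(-18) - 1*(-44) = 8; iterating: a(2)=8, a(3)=34, a(4)=60, a(5)=86, a(6)=112, a(7)=138, a(8)=164, a(9)=190, a(10)=216, a(11)=242, a(12)=268; answer 268
Stage 3: S2 = 268; r = 6; remainder = value at the root: -4*(6)^3 - 8*(6)^2 + 8*(6)^1 - 5 = (-864) + (-288) + (48) + (-5) = -1109; answer -1109
Stage 4: S3 = -1109; m = 29; T(2) = 3*(39) - 2*(29) = 59; iterating: T(2)=59, T(3)=99, T(4)=179, T(5)=339, T(6)=659, T(7)=1299, T(8)=2579, T(9)=5139, T(10)=10259, T(11)=20499; answer 20499

20499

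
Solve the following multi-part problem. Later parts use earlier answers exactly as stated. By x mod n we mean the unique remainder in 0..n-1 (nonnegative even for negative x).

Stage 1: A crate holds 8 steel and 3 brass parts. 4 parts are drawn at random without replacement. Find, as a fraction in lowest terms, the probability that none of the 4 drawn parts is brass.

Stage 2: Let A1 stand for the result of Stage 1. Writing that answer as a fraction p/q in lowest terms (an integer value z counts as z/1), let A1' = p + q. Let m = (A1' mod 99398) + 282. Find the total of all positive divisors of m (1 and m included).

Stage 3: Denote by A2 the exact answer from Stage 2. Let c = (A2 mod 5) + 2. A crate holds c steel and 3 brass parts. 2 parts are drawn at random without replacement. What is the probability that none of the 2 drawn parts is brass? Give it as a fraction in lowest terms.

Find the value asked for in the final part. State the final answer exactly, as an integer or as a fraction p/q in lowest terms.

Stage 1: total draws C(11,4) = 330; favorable C(8,4) = 70; P = 7/33; answer 7/33
Stage 2: A1 = 7/33; threaded value p + q = 40; m = 322; 322 = 2 * 7 * 23; sigma = (1 + 2) * (1 + 7) * (1 + 23) = 3 * 8 * 24 = 576; answer 576
Stage 3: A2 = 576; c = 3; total draws C(6,2) = 15; favorable C(3,2) = 3; P = 1/5; answer 1/5

1/5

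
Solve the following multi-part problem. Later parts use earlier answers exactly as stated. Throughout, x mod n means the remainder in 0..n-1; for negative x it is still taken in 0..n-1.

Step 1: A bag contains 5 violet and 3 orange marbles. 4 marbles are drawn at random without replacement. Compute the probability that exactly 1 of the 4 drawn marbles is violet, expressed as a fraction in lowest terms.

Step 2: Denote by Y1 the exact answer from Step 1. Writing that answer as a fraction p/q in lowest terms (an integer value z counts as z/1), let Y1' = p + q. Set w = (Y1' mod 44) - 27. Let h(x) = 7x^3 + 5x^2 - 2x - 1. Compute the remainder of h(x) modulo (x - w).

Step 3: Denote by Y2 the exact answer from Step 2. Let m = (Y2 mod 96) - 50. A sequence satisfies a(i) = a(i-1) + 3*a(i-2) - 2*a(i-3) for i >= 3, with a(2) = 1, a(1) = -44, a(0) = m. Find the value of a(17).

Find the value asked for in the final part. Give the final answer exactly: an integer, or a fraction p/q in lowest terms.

-1740467

Step 1: total draws C(8,4) = 70; favorable C(5,1)*C(3,3) = 5; P = 1/14; answer 1/14
Step 2: Y1 = 1/14; threaded value p + q = 15; w = -12; remainder = value at the root: 7*(-12)^3 + 5*(-12)^2 - 2*(-12)^1 - 1 = (-12096) + (720) + (24) + (-1) = -11353; answer -11353
Step 3: Y2 = -11353; m = 21; a(3) = 1*(1) + 3*(-44) - 2*(21) = -173; iterating: a(3)=-173, a(4)=-82, a(5)=-603, a(6)=-503, a(7)=-2148, a(8)=-2451, a(9)=-7889, a(10)=-10946, a(11)=-29711, a(12)=-46771, a(13)=-114012, a(14)=-194903, a(15)=-443397, a(16)=-800082, a(17)=-1740467; answer -1740467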